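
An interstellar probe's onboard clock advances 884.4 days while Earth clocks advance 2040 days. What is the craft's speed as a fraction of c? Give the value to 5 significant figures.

γ = Δt/τ₀ = 2040/884.4 = 2.306649
β = √(1 − 1/γ²) = √(1 − 1/2.306649²) = 0.90114

β ≈ 0.90114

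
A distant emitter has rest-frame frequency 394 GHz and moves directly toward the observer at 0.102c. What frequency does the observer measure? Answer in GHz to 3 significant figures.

Relativistic Doppler: f_obs = f_src √((1+β)/(1−β))
= 394 × √(1.1020/0.89800) = 394 × 1.1078 = 436 GHz

f_obs ≈ 436 GHz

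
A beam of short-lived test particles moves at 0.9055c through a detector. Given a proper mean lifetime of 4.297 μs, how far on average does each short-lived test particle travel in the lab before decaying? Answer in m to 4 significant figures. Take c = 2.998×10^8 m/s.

γ = 1/√(1 − 0.9055²) = 2.35657
Dilated lifetime: Δt = γτ₀ = 2.35657 × 4.297 μs = 10.1262 μs
d = vΔt = 0.9055c × 10.1262 μs = 2.71469×10^8 m/s × 1.01262×10^-5 s = 2749 m

d ≈ 2749 m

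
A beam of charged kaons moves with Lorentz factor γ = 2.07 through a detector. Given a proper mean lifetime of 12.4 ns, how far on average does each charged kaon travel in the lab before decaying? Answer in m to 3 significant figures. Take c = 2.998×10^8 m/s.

d ≈ 6.74 m

β = √(1 − 1/γ²) = √(1 − 1/2.07²) = 0.87557
Dilated lifetime: Δt = γτ₀ = 2.07 × 12.4 ns = 25.668 ns
d = vΔt = 0.87557c × 25.668 ns = 2.6250×10^8 m/s × 2.5668×10^-8 s = 6.74 m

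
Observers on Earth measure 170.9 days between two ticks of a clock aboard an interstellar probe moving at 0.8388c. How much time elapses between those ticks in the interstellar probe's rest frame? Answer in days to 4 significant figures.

γ = 1/√(1 − 0.8388²) = 1.83675
Proper time: τ₀ = Δt/γ = 170.9/1.83675 = 93.04 days

τ₀ ≈ 93.04 days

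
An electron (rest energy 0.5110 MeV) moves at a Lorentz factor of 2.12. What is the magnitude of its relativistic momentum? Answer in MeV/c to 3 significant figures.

β = √(1 − 1/γ²) = √(1 − 1/2.12²) = 0.88176
p = γβm₀c = 2.12 × 0.88176 × 0.5110 MeV/c = 0.955 MeV/c

p ≈ 0.955 MeV/c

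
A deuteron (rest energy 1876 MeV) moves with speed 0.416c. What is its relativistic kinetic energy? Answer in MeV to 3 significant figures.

K ≈ 187 MeV

γ = 1/√(1 − 0.416²) = 1.0997
K = (γ − 1)m₀c² = (1.0997 − 1) × 1876 MeV = 0.099669 × 1876 MeV = 187 MeV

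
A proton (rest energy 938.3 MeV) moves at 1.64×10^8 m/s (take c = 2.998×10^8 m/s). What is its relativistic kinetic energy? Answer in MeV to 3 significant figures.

K ≈ 183 MeV

β = v/c = 1.64×10^8 / 2.998×10^8 = 0.54703
γ = 1/√(1 − 0.54703²) = 1.1946
K = (γ − 1)m₀c² = (1.1946 − 1) × 938.3 MeV = 0.19458 × 938.3 MeV = 183 MeV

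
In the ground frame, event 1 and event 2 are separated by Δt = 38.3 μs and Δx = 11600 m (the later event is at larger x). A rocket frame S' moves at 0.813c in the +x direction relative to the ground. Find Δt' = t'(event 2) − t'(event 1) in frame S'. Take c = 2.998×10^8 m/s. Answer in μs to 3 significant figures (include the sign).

γ = 1/√(1 − 0.813²) = 1.7174
Δt' = γ(Δt − vΔx/c²) = 1.7174 × (38.3 μs − 0.813×11600 m / (2.998×10^8 m/s))
= 1.7174 × (6.8430 μs) = 11.8 μs

Δt' ≈ 11.8 μs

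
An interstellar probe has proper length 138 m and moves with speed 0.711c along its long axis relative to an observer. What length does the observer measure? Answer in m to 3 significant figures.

L ≈ 97.0 m

γ = 1/√(1 − 0.711²) = 1.4221
Length contraction: L = L₀/γ = 138/1.4221 = 97.0 m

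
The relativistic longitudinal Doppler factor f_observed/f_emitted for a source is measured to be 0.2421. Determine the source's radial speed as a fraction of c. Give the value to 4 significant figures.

β ≈ 0.8893

f_obs/f_src = √((1−β)/(1+β)) = 0.2421  ⇒  (1−β)/(1+β) = 0.0586124
β = |1 − D²|/(1 + D²) = |1 − 0.0586124|/(1 + 0.0586124) = 0.8893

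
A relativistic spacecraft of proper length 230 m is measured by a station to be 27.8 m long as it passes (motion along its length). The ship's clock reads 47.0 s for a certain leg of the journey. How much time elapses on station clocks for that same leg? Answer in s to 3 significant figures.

Length contraction ⇒ γ = L₀/L = 230/27.8 = 8.2734
Time dilation: Δt = γτ₀ = 8.2734 × 47.0 s = 389 s

Δt ≈ 389 s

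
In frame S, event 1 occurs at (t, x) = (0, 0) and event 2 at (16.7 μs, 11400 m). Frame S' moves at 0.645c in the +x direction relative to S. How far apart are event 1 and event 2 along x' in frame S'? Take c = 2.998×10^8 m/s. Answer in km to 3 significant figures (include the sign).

γ = 1/√(1 − 0.645²) = 1.3086
Δx' = γ(Δx − vΔt) = 1.3086 × (11400 m − 0.645×(2.998×10^8 m/s)×16.7×10^-6 s)
= 1.3086 × (8170.7 m) = 10.7 km

Δx' ≈ 10.7 km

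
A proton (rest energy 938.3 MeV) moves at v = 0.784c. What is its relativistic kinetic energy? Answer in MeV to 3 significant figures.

γ = 1/√(1 − 0.784²) = 1.6109
K = (γ − 1)m₀c² = (1.6109 − 1) × 938.3 MeV = 0.61093 × 938.3 MeV = 573 MeV

K ≈ 573 MeV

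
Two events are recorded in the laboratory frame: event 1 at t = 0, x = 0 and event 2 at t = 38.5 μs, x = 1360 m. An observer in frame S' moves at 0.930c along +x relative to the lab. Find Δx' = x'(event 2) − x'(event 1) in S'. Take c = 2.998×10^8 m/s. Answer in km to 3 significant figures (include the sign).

γ = 1/√(1 − 0.930²) = 2.7206
Δx' = γ(Δx − vΔt) = 2.7206 × (1360 m − 0.930×(2.998×10^8 m/s)×38.5×10^-6 s)
= 2.7206 × (-9374.3 m) = -25.5 km

Δx' ≈ -25.5 km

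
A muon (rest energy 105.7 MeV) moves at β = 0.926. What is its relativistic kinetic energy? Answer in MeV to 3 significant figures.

K ≈ 174 MeV

γ = 1/√(1 − 0.926²) = 2.6488
K = (γ − 1)m₀c² = (2.6488 − 1) × 105.7 MeV = 1.6488 × 105.7 MeV = 174 MeV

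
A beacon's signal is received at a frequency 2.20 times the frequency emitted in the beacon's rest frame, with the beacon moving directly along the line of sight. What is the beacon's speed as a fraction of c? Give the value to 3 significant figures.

f_obs/f_src = √((1+β)/(1−β)) = 2.20  ⇒  (1+β)/(1−β) = 4.8400
β = |1 − D²|/(1 + D²) = |1 − 4.8400|/(1 + 4.8400) = 0.658

β ≈ 0.658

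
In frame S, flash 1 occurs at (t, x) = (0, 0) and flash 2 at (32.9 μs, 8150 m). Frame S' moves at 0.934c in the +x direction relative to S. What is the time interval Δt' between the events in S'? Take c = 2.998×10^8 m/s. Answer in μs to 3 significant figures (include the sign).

γ = 1/√(1 − 0.934²) = 2.7990
Δt' = γ(Δt − vΔx/c²) = 2.7990 × (32.9 μs − 0.934×8150 m / (2.998×10^8 m/s))
= 2.7990 × (7.5094 μs) = 21.0 μs

Δt' ≈ 21.0 μs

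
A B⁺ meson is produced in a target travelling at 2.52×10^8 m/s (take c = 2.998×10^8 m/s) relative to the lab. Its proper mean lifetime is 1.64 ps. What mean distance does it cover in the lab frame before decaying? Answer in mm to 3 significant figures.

β = v/c = 2.52×10^8 / 2.998×10^8 = 0.84056
γ = 1/√(1 − 0.84056²) = 1.8460
Dilated lifetime: Δt = γτ₀ = 1.8460 × 1.64 ps = 3.0274 ps
d = vΔt = 0.84056c × 3.0274 ps = 2.5200×10^8 m/s × 3.0274×10^-12 s = 0.763 mm

d ≈ 0.763 mm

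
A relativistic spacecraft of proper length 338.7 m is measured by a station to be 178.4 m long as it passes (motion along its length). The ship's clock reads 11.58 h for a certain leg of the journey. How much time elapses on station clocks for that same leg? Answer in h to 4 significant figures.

Δt ≈ 21.99 h

Length contraction ⇒ γ = L₀/L = 338.7/178.4 = 1.89854
Time dilation: Δt = γτ₀ = 1.89854 × 11.58 h = 21.99 h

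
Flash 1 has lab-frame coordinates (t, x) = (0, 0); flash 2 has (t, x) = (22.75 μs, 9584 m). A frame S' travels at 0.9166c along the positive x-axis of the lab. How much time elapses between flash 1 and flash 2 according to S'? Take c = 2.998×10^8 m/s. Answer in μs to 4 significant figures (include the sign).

γ = 1/√(1 − 0.9166²) = 2.50122
Δt' = γ(Δt − vΔx/c²) = 2.50122 × (22.75 μs − 0.9166×9584 m / (2.998×10^8 m/s))
= 2.50122 × (-6.55185 μs) = -16.39 μs

Δt' ≈ -16.39 μs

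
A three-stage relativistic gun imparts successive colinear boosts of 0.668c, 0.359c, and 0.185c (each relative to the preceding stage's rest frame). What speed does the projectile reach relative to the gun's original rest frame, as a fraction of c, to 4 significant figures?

u ≈ 0.8787c

Compose boost 2: (0.359 + 0.668)/(1 + 0.359×0.668) = 1.027/1.23981 = 0.828351
Compose boost 3: (0.185 + 0.828351)/(1 + 0.185×0.828351) = 1.01335/1.15325 = 0.8787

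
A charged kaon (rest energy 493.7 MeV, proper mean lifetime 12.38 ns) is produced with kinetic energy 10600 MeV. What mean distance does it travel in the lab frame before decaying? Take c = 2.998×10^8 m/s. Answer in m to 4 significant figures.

d ≈ 83.32 m

γ = 1 + K/(m₀c²) = 1 + 10600/493.7 = 22.4705
β = √(1 − 1/γ²) = 0.999009
Dilated lifetime: γτ₀ = 22.4705 × 12.38 ns = 278.185 ns
d = βc·γτ₀ = 0.999009 × (2.998×10^8 m/s) × 2.78185×10^-7 s = 83.32 m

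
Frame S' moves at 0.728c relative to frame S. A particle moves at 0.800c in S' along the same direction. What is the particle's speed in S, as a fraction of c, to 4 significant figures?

Relativistic velocity addition: u = (u' + v)/(1 + u'v/c²)
= (0.800 + 0.728)/(1 + 0.800×0.728) = 1.528/1.58240 = 0.9656

u ≈ 0.9656c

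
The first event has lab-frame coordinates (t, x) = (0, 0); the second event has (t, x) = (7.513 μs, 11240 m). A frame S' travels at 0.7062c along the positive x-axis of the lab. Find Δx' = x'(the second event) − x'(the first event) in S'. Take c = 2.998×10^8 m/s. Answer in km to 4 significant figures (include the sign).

Δx' ≈ 13.63 km

γ = 1/√(1 − 0.7062²) = 1.41240
Δx' = γ(Δx − vΔt) = 1.41240 × (11240 m − 0.7062×(2.998×10^8 m/s)×7.513×10^-6 s)
= 1.41240 × (9649.36 m) = 13.63 km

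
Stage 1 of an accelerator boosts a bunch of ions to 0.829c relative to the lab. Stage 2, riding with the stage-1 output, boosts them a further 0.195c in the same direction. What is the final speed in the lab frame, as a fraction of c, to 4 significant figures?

u ≈ 0.8815c

Compose boost 2: (0.195 + 0.829)/(1 + 0.195×0.829) = 1.024/1.16166 = 0.8815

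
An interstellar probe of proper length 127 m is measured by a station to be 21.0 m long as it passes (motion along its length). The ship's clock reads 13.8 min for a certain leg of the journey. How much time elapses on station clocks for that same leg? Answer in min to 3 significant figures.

Δt ≈ 83.5 min

Length contraction ⇒ γ = L₀/L = 127/21.0 = 6.0476
Time dilation: Δt = γτ₀ = 6.0476 × 13.8 min = 83.5 min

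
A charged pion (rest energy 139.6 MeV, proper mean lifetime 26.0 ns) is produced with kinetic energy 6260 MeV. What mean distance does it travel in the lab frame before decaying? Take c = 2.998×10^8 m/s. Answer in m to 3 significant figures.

d ≈ 357 m

γ = 1 + K/(m₀c²) = 1 + 6260/139.6 = 45.842
β = √(1 − 1/γ²) = 0.99976
Dilated lifetime: γτ₀ = 45.842 × 26.0 ns = 1191.9 ns
d = βc·γτ₀ = 0.99976 × (2.998×10^8 m/s) × 1.1919×10^-6 s = 357 m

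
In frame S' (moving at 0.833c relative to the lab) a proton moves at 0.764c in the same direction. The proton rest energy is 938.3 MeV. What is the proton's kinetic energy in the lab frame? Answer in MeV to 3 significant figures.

u_lab = (0.764 + 0.833)/(1 + 0.764×0.833) = 0.975916
γ = 1/√(1 − 0.975916²) = 4.5840
K = (γ − 1)m₀c² = (4.5840 − 1) × 938.3 = 3.5840 × 938.3 = 3360 MeV

K ≈ 3360 MeV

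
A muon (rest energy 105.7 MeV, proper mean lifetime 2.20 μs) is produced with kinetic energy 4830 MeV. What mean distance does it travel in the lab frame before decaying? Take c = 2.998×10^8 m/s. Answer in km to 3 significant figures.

γ = 1 + K/(m₀c²) = 1 + 4830/105.7 = 46.695
β = √(1 − 1/γ²) = 0.99977
Dilated lifetime: γτ₀ = 46.695 × 2.20 μs = 102.73 μs
d = βc·γτ₀ = 0.99977 × (2.998×10^8 m/s) × 0.00010273 s = 30.8 km

d ≈ 30.8 km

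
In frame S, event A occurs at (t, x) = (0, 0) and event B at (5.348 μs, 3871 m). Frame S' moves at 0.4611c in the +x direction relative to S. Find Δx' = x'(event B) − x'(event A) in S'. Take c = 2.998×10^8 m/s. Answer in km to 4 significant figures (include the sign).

γ = 1/√(1 − 0.4611²) = 1.12695
Δx' = γ(Δx − vΔt) = 1.12695 × (3871 m − 0.4611×(2.998×10^8 m/s)×5.348×10^-6 s)
= 1.12695 × (3131.70 m) = 3.529 km

Δx' ≈ 3.529 km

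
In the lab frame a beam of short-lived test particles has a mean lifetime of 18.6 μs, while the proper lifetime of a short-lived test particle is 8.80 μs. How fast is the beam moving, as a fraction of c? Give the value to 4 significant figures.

γ = Δt/τ₀ = 18.6/8.80 = 2.11364
β = √(1 − 1/γ²) = √(1 − 1/2.11364²) = 0.8810

β ≈ 0.8810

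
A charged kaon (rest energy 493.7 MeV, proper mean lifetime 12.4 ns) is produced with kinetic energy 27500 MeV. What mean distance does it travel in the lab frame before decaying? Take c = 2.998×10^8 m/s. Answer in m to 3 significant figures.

d ≈ 211 m

γ = 1 + K/(m₀c²) = 1 + 27500/493.7 = 56.702
β = √(1 − 1/γ²) = 0.99984
Dilated lifetime: γτ₀ = 56.702 × 12.4 ns = 703.10 ns
d = βc·γτ₀ = 0.99984 × (2.998×10^8 m/s) × 7.0310×10^-7 s = 211 m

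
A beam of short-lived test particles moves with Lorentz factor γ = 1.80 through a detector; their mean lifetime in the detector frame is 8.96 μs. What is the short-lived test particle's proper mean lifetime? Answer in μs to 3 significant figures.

γ = 1.80 (given)
Proper time: τ₀ = Δt/γ = 8.96/1.80 = 4.98 μs

τ₀ ≈ 4.98 μs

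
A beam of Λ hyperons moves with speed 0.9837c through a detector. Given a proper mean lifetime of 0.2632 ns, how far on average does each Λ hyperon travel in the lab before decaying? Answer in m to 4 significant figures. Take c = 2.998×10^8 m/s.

d ≈ 0.4317 m

γ = 1/√(1 − 0.9837²) = 5.56120
Dilated lifetime: Δt = γτ₀ = 5.56120 × 0.2632 ns = 1.46371 ns
d = vΔt = 0.9837c × 1.46371 ns = 2.94913×10^8 m/s × 1.46371×10^-9 s = 0.4317 m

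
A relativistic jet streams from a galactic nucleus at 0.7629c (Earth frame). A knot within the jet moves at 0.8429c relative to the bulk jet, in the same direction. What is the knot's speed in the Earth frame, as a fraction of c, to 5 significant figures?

u ≈ 0.97733c

Relativistic velocity addition: u = (u' + v)/(1 + u'v/c²)
= (0.8429 + 0.7629)/(1 + 0.8429×0.7629) = 1.6058/1.643048 = 0.97733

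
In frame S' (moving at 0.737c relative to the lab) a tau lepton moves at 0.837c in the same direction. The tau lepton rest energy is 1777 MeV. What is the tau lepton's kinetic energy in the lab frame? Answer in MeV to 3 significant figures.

u_lab = (0.837 + 0.737)/(1 + 0.837×0.737) = 0.973486
γ = 1/√(1 − 0.973486²) = 4.3717
K = (γ − 1)m₀c² = (4.3717 − 1) × 1777 = 3.3717 × 1777 = 5990 MeV

K ≈ 5990 MeV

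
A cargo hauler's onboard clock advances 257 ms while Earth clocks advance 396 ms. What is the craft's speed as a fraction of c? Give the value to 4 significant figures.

γ = Δt/τ₀ = 396/257 = 1.54086
β = √(1 − 1/γ²) = √(1 − 1/1.54086²) = 0.7608

β ≈ 0.7608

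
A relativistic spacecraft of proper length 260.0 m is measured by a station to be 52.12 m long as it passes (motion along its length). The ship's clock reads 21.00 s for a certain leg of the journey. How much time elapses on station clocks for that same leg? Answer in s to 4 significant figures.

Length contraction ⇒ γ = L₀/L = 260.0/52.12 = 4.98849
Time dilation: Δt = γτ₀ = 4.98849 × 21.00 s = 104.8 s

Δt ≈ 104.8 s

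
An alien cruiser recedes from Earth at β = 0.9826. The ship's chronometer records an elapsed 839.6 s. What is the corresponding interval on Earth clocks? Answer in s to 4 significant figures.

γ = 1/√(1 − 0.9826²) = 5.38403
Time dilation: Δt = γτ₀ = 5.38403 × 839.6 s = 4520 s

Δt ≈ 4520 s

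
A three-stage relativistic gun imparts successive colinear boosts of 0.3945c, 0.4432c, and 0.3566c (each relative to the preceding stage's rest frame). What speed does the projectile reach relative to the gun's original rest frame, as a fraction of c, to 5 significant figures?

Compose boost 2: (0.4432 + 0.3945)/(1 + 0.4432×0.3945) = 0.83770/1.174842 = 0.7130318
Compose boost 3: (0.3566 + 0.7130318)/(1 + 0.3566×0.7130318) = 1.069632/1.254267 = 0.85279

u ≈ 0.85279c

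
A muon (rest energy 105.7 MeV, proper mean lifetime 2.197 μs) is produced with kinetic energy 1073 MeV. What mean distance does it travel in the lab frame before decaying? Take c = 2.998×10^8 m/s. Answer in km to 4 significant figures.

d ≈ 7.315 km

γ = 1 + K/(m₀c²) = 1 + 1073/105.7 = 11.1514
β = √(1 − 1/γ²) = 0.995971
Dilated lifetime: γτ₀ = 11.1514 × 2.197 μs = 24.4996 μs
d = βc·γτ₀ = 0.995971 × (2.998×10^8 m/s) × 2.44996×10^-5 s = 7.315 km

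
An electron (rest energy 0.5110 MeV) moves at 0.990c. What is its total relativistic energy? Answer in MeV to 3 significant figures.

γ = 1/√(1 − 0.990²) = 7.0888
E = γm₀c² = 7.0888 × 0.5110 MeV = 3.62 MeV

E ≈ 3.62 MeV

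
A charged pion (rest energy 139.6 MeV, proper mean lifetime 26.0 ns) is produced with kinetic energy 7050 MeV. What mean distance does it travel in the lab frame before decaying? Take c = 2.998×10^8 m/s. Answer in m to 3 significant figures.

γ = 1 + K/(m₀c²) = 1 + 7050/139.6 = 51.501
β = √(1 − 1/γ²) = 0.99981
Dilated lifetime: γτ₀ = 51.501 × 26.0 ns = 1339.0 ns
d = βc·γτ₀ = 0.99981 × (2.998×10^8 m/s) × 1.3390×10^-6 s = 401 m

d ≈ 401 m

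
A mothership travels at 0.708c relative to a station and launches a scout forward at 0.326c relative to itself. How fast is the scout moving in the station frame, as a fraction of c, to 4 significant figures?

Compose boost 2: (0.326 + 0.708)/(1 + 0.326×0.708) = 1.034/1.23081 = 0.8401

u ≈ 0.8401c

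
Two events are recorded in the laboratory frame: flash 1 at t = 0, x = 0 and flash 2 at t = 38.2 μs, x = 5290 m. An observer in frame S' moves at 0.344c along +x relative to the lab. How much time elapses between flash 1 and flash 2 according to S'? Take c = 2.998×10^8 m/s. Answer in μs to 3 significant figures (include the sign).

Δt' ≈ 34.2 μs

γ = 1/√(1 − 0.344²) = 1.0650
Δt' = γ(Δt − vΔx/c²) = 1.0650 × (38.2 μs − 0.344×5290 m / (2.998×10^8 m/s))
= 1.0650 × (32.130 μs) = 34.2 μs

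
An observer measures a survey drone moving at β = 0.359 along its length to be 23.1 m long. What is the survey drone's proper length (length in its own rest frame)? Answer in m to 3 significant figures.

L₀ ≈ 24.7 m

γ = 1/√(1 − 0.359²) = 1.0714
L₀ = γL = 1.0714 × 23.1 = 24.7 m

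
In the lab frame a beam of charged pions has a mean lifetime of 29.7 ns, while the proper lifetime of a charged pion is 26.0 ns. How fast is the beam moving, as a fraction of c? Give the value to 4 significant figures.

β ≈ 0.4834

γ = Δt/τ₀ = 29.7/26.0 = 1.14231
β = √(1 − 1/γ²) = √(1 − 1/1.14231²) = 0.4834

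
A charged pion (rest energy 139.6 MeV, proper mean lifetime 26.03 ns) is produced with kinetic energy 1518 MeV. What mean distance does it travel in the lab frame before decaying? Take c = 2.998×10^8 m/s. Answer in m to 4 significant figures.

d ≈ 92.33 m

γ = 1 + K/(m₀c²) = 1 + 1518/139.6 = 11.8739
β = √(1 − 1/γ²) = 0.996447
Dilated lifetime: γτ₀ = 11.8739 × 26.03 ns = 309.078 ns
d = βc·γτ₀ = 0.996447 × (2.998×10^8 m/s) × 3.09078×10^-7 s = 92.33 m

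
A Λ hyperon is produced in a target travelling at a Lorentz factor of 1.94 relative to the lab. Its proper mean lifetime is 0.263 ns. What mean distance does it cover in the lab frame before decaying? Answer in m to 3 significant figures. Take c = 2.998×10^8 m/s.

β = √(1 − 1/γ²) = √(1 − 1/1.94²) = 0.85691
Dilated lifetime: Δt = γτ₀ = 1.94 × 0.263 ns = 0.51022 ns
d = vΔt = 0.85691c × 0.51022 ns = 2.5690×10^8 m/s × 5.1022×10^-10 s = 0.131 m

d ≈ 0.131 m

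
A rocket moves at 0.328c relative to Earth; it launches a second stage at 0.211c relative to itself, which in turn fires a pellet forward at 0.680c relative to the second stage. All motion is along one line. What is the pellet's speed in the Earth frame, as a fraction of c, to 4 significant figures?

Compose boost 2: (0.211 + 0.328)/(1 + 0.211×0.328) = 0.5390/1.06921 = 0.504111
Compose boost 3: (0.680 + 0.504111)/(1 + 0.680×0.504111) = 1.18411/1.34280 = 0.8818

u ≈ 0.8818c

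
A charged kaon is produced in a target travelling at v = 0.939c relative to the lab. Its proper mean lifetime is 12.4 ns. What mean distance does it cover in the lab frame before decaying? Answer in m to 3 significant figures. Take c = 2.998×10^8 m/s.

γ = 1/√(1 − 0.939²) = 2.9077
Dilated lifetime: Δt = γτ₀ = 2.9077 × 12.4 ns = 36.055 ns
d = vΔt = 0.939c × 36.055 ns = 2.8151×10^8 m/s × 3.6055×10^-8 s = 10.1 m

d ≈ 10.1 m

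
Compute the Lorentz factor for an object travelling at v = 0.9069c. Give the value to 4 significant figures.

γ ≈ 2.373

γ = 1/√(1 − β²) = 1/√(1 − 0.9069²) = 1/√(0.177532) = 2.373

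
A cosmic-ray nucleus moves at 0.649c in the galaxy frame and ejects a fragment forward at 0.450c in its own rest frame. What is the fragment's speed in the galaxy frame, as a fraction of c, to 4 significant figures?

Compose boost 2: (0.450 + 0.649)/(1 + 0.450×0.649) = 1.099/1.29205 = 0.8506

u ≈ 0.8506c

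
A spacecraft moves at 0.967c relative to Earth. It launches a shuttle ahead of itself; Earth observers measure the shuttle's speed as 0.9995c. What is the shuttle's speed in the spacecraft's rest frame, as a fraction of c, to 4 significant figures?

u' ≈ 0.9706c

Inverse velocity addition: u' = (u − v)/(1 − uv/c²)
= (0.9995 − 0.967)/(1 − 0.9995×0.967) = 0.03250/0.0334835 = 0.9706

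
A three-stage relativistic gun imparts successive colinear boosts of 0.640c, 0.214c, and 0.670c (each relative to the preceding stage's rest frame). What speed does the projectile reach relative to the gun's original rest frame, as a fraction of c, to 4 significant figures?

u ≈ 0.9454c

Compose boost 2: (0.214 + 0.640)/(1 + 0.214×0.640) = 0.8540/1.13696 = 0.751126
Compose boost 3: (0.670 + 0.751126)/(1 + 0.670×0.751126) = 1.42113/1.50325 = 0.9454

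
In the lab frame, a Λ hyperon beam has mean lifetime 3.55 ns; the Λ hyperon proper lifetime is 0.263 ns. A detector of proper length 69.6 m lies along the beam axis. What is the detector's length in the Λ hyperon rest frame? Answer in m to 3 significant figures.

L ≈ 5.16 m

Time dilation ⇒ γ = Δt/τ₀ = 3.55/0.263 = 13.498
Length contraction: L = L₀/γ = 69.6/13.498 = 5.16 m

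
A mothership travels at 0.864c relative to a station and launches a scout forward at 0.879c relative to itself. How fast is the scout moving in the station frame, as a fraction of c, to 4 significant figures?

Compose boost 2: (0.879 + 0.864)/(1 + 0.879×0.864) = 1.743/1.75946 = 0.9906

u ≈ 0.9906c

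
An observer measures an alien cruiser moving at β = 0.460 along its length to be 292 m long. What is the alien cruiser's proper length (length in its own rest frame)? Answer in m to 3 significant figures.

L₀ ≈ 329 m

γ = 1/√(1 − 0.460²) = 1.1262
L₀ = γL = 1.1262 × 292 = 329 m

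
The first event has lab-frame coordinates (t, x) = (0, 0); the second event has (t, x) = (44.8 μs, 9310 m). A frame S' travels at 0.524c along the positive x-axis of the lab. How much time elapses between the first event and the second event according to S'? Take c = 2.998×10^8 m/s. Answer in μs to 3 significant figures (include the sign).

γ = 1/√(1 − 0.524²) = 1.1741
Δt' = γ(Δt − vΔx/c²) = 1.1741 × (44.8 μs − 0.524×9310 m / (2.998×10^8 m/s))
= 1.1741 × (28.528 μs) = 33.5 μs

Δt' ≈ 33.5 μs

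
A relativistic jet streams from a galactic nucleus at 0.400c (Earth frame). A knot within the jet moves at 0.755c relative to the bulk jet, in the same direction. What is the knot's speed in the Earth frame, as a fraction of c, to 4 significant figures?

Relativistic velocity addition: u = (u' + v)/(1 + u'v/c²)
= (0.755 + 0.400)/(1 + 0.755×0.400) = 1.155/1.30200 = 0.8871

u ≈ 0.8871c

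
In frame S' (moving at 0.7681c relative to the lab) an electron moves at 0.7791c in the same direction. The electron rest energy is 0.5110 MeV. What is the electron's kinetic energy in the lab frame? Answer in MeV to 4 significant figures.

K ≈ 1.524 MeV

u_lab = (0.7791 + 0.7681)/(1 + 0.7791×0.7681) = 0.9679518
γ = 1/√(1 − 0.9679518²) = 3.98191
K = (γ − 1)m₀c² = (3.98191 − 1) × 0.5110 = 2.98191 × 0.5110 = 1.524 MeV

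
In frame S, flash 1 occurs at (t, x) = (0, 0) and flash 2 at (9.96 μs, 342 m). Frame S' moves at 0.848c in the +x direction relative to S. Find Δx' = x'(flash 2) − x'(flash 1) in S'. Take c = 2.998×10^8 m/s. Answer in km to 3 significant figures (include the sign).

Δx' ≈ -4.13 km

γ = 1/√(1 − 0.848²) = 1.8868
Δx' = γ(Δx − vΔt) = 1.8868 × (342 m − 0.848×(2.998×10^8 m/s)×9.96×10^-6 s)
= 1.8868 × (-2190.1 m) = -4.13 km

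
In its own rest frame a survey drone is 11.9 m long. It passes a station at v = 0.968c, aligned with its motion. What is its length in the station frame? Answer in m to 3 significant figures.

L ≈ 2.99 m

γ = 1/√(1 − 0.968²) = 3.9849
Length contraction: L = L₀/γ = 11.9/3.9849 = 2.99 m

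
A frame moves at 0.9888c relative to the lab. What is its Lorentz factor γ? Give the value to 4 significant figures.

γ ≈ 6.700

γ = 1/√(1 − β²) = 1/√(1 − 0.9888²) = 1/√(0.0222746) = 6.700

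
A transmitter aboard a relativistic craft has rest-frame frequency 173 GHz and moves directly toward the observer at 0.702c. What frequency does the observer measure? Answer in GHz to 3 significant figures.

f_obs ≈ 413 GHz

Relativistic Doppler: f_obs = f_src √((1+β)/(1−β))
= 173 × √(1.7020/0.29800) = 173 × 2.3899 = 413 GHz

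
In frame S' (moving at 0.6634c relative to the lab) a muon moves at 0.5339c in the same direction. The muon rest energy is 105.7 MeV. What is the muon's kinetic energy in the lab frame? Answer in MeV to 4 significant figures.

K ≈ 120.5 MeV

u_lab = (0.5339 + 0.6634)/(1 + 0.5339×0.6634) = 0.8841452
γ = 1/√(1 − 0.8841452²) = 2.14036
K = (γ − 1)m₀c² = (2.14036 − 1) × 105.7 = 1.14036 × 105.7 = 120.5 MeV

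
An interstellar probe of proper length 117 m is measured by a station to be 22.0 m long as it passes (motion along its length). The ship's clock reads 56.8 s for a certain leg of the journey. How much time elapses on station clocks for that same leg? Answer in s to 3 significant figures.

Length contraction ⇒ γ = L₀/L = 117/22.0 = 5.3182
Time dilation: Δt = γτ₀ = 5.3182 × 56.8 s = 302 s

Δt ≈ 302 s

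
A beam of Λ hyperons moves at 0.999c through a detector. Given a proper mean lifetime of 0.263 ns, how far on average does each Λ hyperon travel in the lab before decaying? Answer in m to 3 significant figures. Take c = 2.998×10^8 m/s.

γ = 1/√(1 − 0.999²) = 22.366
Dilated lifetime: Δt = γτ₀ = 22.366 × 0.263 ns = 5.8823 ns
d = vΔt = 0.999c × 5.8823 ns = 2.9950×10^8 m/s × 5.8823×10^-9 s = 1.76 m

d ≈ 1.76 m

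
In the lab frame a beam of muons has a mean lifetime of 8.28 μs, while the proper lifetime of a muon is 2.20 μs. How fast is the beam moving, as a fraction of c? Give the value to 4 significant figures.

γ = Δt/τ₀ = 8.28/2.20 = 3.76364
β = √(1 − 1/γ²) = √(1 − 1/3.76364²) = 0.9641

β ≈ 0.9641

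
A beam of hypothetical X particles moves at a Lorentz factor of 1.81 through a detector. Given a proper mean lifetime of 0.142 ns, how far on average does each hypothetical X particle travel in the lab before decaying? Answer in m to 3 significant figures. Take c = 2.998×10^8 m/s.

β = √(1 − 1/γ²) = √(1 − 1/1.81²) = 0.83352
Dilated lifetime: Δt = γτ₀ = 1.81 × 0.142 ns = 0.25702 ns
d = vΔt = 0.83352c × 0.25702 ns = 2.4989×10^8 m/s × 2.5702×10^-10 s = 0.0642 m

d ≈ 0.0642 m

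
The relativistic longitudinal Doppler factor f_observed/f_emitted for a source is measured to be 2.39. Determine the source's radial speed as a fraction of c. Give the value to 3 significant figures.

f_obs/f_src = √((1+β)/(1−β)) = 2.39  ⇒  (1+β)/(1−β) = 5.7121
β = |1 − D²|/(1 + D²) = |1 − 5.7121|/(1 + 5.7121) = 0.702

β ≈ 0.702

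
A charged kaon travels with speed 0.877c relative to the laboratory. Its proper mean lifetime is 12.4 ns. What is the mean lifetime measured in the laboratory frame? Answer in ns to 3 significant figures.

γ = 1/√(1 − 0.877²) = 2.0812
Time dilation: Δt = γτ₀ = 2.0812 × 12.4 ns = 25.8 ns

Δt ≈ 25.8 ns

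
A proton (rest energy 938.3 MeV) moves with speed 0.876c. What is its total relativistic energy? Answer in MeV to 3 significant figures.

E ≈ 1950 MeV

γ = 1/√(1 − 0.876²) = 2.0734
E = γm₀c² = 2.0734 × 938.3 MeV = 1950 MeV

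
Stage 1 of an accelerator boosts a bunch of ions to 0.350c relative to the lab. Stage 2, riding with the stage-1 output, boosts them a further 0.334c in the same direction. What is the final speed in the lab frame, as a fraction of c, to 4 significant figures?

Compose boost 2: (0.334 + 0.350)/(1 + 0.334×0.350) = 0.6840/1.11690 = 0.6124

u ≈ 0.6124c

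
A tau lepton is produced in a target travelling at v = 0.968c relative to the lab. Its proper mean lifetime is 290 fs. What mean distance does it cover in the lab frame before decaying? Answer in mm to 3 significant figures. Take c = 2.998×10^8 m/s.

γ = 1/√(1 − 0.968²) = 3.9849
Dilated lifetime: Δt = γτ₀ = 3.9849 × 290 fs = 1155.6 fs
d = vΔt = 0.968c × 1155.6 fs = 2.9021×10^8 m/s × 1.1556×10^-12 s = 0.335 mm

d ≈ 0.335 mm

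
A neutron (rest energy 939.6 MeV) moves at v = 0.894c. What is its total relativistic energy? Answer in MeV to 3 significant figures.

E ≈ 2100 MeV

γ = 1/√(1 − 0.894²) = 2.2318
E = γm₀c² = 2.2318 × 939.6 MeV = 2100 MeV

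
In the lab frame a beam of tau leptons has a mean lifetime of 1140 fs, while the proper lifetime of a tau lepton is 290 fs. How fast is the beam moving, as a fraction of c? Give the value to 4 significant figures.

γ = Δt/τ₀ = 1140/290 = 3.93103
β = √(1 − 1/γ²) = √(1 − 1/3.93103²) = 0.9671

β ≈ 0.9671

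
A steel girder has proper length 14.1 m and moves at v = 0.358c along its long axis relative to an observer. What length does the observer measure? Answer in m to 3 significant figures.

γ = 1/√(1 − 0.358²) = 1.0710
Length contraction: L = L₀/γ = 14.1/1.0710 = 13.2 m

L ≈ 13.2 m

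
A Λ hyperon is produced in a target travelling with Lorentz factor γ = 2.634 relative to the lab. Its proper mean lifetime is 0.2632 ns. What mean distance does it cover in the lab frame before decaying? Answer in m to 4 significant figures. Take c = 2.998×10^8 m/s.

d ≈ 0.1923 m

β = √(1 − 1/γ²) = √(1 − 1/2.634²) = 0.925130
Dilated lifetime: Δt = γτ₀ = 2.634 × 0.2632 ns = 0.693269 ns
d = vΔt = 0.925130c × 0.693269 ns = 2.77354×10^8 m/s × 6.93269×10^-10 s = 0.1923 m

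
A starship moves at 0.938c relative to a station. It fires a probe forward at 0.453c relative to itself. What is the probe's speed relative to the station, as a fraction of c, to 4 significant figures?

Relativistic velocity addition: u = (u' + v)/(1 + u'v/c²)
= (0.453 + 0.938)/(1 + 0.453×0.938) = 1.391/1.42491 = 0.9762

u ≈ 0.9762c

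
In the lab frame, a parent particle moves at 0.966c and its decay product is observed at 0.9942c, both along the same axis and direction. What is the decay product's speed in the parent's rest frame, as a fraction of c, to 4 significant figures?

Inverse velocity addition: u' = (u − v)/(1 − uv/c²)
= (0.9942 − 0.966)/(1 − 0.9942×0.966) = 0.02820/0.0396028 = 0.7121

u' ≈ 0.7121c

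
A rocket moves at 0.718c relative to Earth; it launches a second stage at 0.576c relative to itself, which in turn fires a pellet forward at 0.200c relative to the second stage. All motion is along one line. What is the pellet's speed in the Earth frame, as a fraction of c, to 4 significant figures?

u ≈ 0.9428c

Compose boost 2: (0.576 + 0.718)/(1 + 0.576×0.718) = 1.294/1.41357 = 0.915414
Compose boost 3: (0.200 + 0.915414)/(1 + 0.200×0.915414) = 1.11541/1.18308 = 0.9428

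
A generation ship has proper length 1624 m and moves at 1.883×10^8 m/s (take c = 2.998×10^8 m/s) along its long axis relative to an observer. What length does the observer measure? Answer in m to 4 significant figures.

L ≈ 1264 m

β = v/c = 1.883×10^8 / 2.998×10^8 = 0.628085
γ = 1/√(1 − 0.628085²) = 1.28511
Length contraction: L = L₀/γ = 1624/1.28511 = 1264 m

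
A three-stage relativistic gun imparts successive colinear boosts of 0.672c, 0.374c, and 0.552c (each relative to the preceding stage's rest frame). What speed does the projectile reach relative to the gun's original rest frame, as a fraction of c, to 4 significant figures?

u ≈ 0.9497c

Compose boost 2: (0.374 + 0.672)/(1 + 0.374×0.672) = 1.046/1.25133 = 0.835912
Compose boost 3: (0.552 + 0.835912)/(1 + 0.552×0.835912) = 1.38791/1.46142 = 0.9497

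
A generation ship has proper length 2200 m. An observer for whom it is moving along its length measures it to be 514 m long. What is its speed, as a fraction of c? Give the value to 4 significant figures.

β ≈ 0.9723

γ = L₀/L = 2200/514 = 4.28016
β = √(1 − 1/γ²) = 0.9723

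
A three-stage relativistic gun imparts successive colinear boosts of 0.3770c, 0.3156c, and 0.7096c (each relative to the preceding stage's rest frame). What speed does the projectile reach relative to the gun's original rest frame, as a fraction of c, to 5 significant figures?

Compose boost 2: (0.3156 + 0.3770)/(1 + 0.3156×0.3770) = 0.69260/1.118981 = 0.6189559
Compose boost 3: (0.7096 + 0.6189559)/(1 + 0.7096×0.6189559) = 1.328556/1.439211 = 0.92311

u ≈ 0.92311c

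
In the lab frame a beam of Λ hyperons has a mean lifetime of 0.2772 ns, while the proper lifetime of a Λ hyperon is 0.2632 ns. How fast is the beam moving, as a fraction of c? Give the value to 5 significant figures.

γ = Δt/τ₀ = 0.2772/0.2632 = 1.053191
β = √(1 − 1/γ²) = √(1 − 1/1.053191²) = 0.31378

β ≈ 0.31378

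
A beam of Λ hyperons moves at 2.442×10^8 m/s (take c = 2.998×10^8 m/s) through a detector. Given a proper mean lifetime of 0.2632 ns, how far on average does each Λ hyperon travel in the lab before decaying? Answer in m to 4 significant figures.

β = v/c = 2.442×10^8 / 2.998×10^8 = 0.814543
γ = 1/√(1 − 0.814543²) = 1.72383
Dilated lifetime: Δt = γτ₀ = 1.72383 × 0.2632 ns = 0.453712 ns
d = vΔt = 0.814543c × 0.453712 ns = 2.44200×10^8 m/s × 4.53712×10^-10 s = 0.1108 m

d ≈ 0.1108 m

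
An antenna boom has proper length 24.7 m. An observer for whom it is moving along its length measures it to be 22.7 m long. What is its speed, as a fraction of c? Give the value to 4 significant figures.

γ = L₀/L = 24.7/22.7 = 1.08811
β = √(1 − 1/γ²) = 0.3942

β ≈ 0.3942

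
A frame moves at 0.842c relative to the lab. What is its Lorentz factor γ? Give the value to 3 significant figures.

γ = 1/√(1 − β²) = 1/√(1 − 0.842²) = 1/√(0.29104) = 1.85

γ ≈ 1.85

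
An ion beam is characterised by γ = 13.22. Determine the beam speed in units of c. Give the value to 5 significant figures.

β = √(1 − 1/γ²) = √(1 − 1/13.22²) = √(0.9942781) = 0.99713

β ≈ 0.99713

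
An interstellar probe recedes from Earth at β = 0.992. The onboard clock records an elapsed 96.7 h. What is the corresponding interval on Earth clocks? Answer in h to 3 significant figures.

Δt ≈ 766 h

γ = 1/√(1 − 0.992²) = 7.9216
Time dilation: Δt = γτ₀ = 7.9216 × 96.7 h = 766 h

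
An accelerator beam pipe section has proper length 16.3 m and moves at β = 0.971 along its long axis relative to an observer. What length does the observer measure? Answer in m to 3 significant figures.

γ = 1/√(1 − 0.971²) = 4.1827
Length contraction: L = L₀/γ = 16.3/4.1827 = 3.90 m

L ≈ 3.90 m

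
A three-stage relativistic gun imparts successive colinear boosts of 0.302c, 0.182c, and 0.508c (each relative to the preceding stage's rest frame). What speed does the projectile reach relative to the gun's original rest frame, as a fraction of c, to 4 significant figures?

u ≈ 0.7841c

Compose boost 2: (0.182 + 0.302)/(1 + 0.182×0.302) = 0.4840/1.05496 = 0.458783
Compose boost 3: (0.508 + 0.458783)/(1 + 0.508×0.458783) = 0.966783/1.23306 = 0.7841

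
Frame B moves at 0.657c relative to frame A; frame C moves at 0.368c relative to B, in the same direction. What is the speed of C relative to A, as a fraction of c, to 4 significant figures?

u ≈ 0.8254c

Compose boost 2: (0.368 + 0.657)/(1 + 0.368×0.657) = 1.025/1.24178 = 0.8254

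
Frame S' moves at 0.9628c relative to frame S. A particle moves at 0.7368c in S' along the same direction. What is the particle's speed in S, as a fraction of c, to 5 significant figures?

u ≈ 0.99427c

Relativistic velocity addition: u = (u' + v)/(1 + u'v/c²)
= (0.7368 + 0.9628)/(1 + 0.7368×0.9628) = 1.6996/1.709391 = 0.99427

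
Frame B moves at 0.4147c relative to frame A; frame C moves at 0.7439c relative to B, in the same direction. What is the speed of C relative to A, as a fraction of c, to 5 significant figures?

Compose boost 2: (0.7439 + 0.4147)/(1 + 0.7439×0.4147) = 1.1586/1.308495 = 0.88544

u ≈ 0.88544c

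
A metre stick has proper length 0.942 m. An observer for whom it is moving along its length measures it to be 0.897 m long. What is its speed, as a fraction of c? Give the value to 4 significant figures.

γ = L₀/L = 0.942/0.897 = 1.05017
β = √(1 − 1/γ²) = 0.3054

β ≈ 0.3054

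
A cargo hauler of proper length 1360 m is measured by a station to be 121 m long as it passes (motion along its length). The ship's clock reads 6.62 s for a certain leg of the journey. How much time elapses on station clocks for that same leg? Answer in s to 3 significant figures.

Δt ≈ 74.4 s

Length contraction ⇒ γ = L₀/L = 1360/121 = 11.240
Time dilation: Δt = γτ₀ = 11.240 × 6.62 s = 74.4 s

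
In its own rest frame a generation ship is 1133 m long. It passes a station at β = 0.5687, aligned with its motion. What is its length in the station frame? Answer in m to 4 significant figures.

L ≈ 931.9 m

γ = 1/√(1 − 0.5687²) = 1.21574
Length contraction: L = L₀/γ = 1133/1.21574 = 931.9 m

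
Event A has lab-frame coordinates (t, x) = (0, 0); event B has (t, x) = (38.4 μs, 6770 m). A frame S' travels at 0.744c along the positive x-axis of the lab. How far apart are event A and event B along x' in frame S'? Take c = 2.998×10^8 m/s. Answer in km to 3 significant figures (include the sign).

Δx' ≈ -2.69 km

γ = 1/√(1 − 0.744²) = 1.4966
Δx' = γ(Δx − vΔt) = 1.4966 × (6770 m − 0.744×(2.998×10^8 m/s)×38.4×10^-6 s)
= 1.4966 × (-1795.2 m) = -2.69 km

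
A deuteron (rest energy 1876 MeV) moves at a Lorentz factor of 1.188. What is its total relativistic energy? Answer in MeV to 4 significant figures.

γ = 1.188 (given)
E = γm₀c² = 1.188 × 1876 MeV = 2229 MeV

E ≈ 2229 MeV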